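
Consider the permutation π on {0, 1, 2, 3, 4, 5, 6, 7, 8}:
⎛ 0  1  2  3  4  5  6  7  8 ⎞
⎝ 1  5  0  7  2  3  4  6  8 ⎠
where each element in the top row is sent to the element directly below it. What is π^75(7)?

2

Tracing 7 → 6 → … returns to 7 after 8 steps, so 7 lies in an 8-cycle (0 1 5 3 7 6 4 2).
On an 8-cycle, π^8 is the identity, so π^75 = π^3 there (75 ≡ 3 mod 8).
Advancing 3 steps from 7: 7 → 6 → 4 → 2.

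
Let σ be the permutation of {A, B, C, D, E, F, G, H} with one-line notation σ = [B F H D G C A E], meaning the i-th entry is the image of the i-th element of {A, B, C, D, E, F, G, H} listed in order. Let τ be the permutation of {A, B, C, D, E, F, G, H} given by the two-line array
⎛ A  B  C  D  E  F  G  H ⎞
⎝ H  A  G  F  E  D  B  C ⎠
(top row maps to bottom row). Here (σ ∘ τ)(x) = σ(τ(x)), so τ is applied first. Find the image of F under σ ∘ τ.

D

τ(F) = D, then σ(D) = D; composing gives (σ ∘ τ)(F) = D.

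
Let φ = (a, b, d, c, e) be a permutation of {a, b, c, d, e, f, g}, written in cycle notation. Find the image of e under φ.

e appears in (a, b, d, c, e); the next entry (wrapping around) is a.

a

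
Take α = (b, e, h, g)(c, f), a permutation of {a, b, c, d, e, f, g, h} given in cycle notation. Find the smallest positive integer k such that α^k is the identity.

The disjoint cycles have lengths 4, 2, 1, 1.
The order is lcm(4, 2) = 4.

4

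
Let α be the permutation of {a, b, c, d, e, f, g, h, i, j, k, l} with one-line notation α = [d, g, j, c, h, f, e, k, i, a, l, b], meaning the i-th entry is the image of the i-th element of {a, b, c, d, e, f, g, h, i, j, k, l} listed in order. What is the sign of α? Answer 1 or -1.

1

In disjoint-cycle form the cycle lengths are 6, 4, 1, 1.
A cycle is odd iff its length is even; α has 2 even-length cycles, so sgn(α) = (−1)^2 and α is even.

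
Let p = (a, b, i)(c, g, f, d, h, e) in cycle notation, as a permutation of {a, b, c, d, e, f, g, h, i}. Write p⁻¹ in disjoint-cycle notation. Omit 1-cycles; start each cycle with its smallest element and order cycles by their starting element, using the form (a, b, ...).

Inverting a permutation written in cycle notation just reverses the order within every cycle.
After reversing and putting each cycle's least element first, p⁻¹ = (a, i, b)(c, e, h, d, f, g).

(a, i, b)(c, e, h, d, f, g)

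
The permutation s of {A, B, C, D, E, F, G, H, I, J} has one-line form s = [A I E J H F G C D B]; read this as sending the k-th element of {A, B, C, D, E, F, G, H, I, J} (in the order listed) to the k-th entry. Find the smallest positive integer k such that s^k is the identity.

12

Decomposing into disjoint cycles gives cycle lengths 4, 3, 1, 1, 1.
The order of s is the least common multiple of its cycle lengths: lcm(4, 3) = 12.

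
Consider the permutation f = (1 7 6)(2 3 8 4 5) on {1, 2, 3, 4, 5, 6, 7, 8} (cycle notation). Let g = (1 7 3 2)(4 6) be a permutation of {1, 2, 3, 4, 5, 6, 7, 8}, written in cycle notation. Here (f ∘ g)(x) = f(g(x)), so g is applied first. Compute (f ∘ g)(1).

6

First apply g: g(1) = 7, then f(7) = 6. Thus (f ∘ g)(1) = 6.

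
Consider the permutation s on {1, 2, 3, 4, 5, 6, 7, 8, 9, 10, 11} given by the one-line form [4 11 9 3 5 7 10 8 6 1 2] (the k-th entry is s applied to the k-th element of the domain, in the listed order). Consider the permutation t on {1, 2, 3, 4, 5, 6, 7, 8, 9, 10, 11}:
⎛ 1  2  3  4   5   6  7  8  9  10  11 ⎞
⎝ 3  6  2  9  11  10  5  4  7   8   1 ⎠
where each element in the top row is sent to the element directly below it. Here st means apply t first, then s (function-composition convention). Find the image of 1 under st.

9

First apply t: t(1) = 3, then s(3) = 9. Thus (st)(1) = 9.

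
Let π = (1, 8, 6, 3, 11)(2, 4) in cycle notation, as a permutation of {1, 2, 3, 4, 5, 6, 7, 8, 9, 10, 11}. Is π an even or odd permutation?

The cycle lengths are 5, 2, 1, 1, 1, 1.
A cycle is odd iff its length is even; π has 1 even-length cycle, so sgn(π) = (−1)^1 and π is odd.

odd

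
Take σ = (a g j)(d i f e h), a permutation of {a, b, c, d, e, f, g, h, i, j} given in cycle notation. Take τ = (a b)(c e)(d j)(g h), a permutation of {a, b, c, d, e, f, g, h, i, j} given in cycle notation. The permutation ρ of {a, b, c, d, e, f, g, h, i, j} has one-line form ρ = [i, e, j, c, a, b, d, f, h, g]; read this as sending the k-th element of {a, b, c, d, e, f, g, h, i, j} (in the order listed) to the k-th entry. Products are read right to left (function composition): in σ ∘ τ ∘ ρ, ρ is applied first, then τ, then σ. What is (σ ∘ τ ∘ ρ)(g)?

(σ ∘ τ ∘ ρ)(g) = σ(τ(ρ(g))). ρ(g) = d, then τ(d) = j, then σ(j) = a, so the result is a.

a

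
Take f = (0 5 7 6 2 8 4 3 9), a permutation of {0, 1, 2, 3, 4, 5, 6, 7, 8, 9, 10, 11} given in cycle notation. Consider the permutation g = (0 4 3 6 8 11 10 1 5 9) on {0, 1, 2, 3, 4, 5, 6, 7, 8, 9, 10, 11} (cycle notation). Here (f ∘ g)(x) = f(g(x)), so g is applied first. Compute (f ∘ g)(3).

2

g(3) = 6, then f(6) = 2; composing gives (f ∘ g)(3) = 2.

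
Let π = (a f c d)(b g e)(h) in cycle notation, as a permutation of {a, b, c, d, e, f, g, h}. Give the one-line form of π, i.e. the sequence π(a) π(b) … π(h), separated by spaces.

Reading each image from the cycles: a↦f, b↦g, c↦d, d↦a, e↦b, f↦c, g↦e, h↦h.
So the one-line form is f g d a b c e h.

f g d a b c e h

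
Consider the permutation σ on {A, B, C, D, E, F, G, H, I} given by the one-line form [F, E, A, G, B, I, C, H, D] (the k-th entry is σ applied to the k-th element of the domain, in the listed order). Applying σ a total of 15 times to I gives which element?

C

Tracing I → D → … returns to I after 6 steps, so I lies in a 6-cycle (A F I D G C).
Since the cycle has length 6, σ^15 acts on it the same as σ^3 (15 mod 6 = 3).
Advancing 3 steps from I: I → D → G → C.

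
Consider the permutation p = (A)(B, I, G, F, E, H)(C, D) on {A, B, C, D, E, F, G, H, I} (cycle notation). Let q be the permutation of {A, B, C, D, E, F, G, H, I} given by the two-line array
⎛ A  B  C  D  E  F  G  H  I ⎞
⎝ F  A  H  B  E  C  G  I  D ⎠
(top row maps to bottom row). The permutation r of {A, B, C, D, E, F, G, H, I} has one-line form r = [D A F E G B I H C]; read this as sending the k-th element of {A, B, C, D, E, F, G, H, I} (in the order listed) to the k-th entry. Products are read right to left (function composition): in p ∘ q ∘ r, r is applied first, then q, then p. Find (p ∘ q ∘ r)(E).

Chase E: r(E) = G; q(G) = G; p(G) = F. Hence (p ∘ q ∘ r)(E) = F.

F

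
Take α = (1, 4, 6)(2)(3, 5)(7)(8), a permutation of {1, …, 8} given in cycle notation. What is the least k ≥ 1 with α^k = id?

6

The cycle type of α is (3, 2, 1, 1, 1).
Since disjoint cycles commute, ord(α) = lcm(3, 2) = 6.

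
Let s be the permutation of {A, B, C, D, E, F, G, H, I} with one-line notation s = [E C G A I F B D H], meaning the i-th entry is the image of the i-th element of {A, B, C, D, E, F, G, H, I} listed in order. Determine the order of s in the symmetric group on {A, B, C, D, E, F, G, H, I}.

15

Decomposing into disjoint cycles gives cycle lengths 5, 3, 1.
The order of s is the least common multiple of its cycle lengths: lcm(5, 3) = 15.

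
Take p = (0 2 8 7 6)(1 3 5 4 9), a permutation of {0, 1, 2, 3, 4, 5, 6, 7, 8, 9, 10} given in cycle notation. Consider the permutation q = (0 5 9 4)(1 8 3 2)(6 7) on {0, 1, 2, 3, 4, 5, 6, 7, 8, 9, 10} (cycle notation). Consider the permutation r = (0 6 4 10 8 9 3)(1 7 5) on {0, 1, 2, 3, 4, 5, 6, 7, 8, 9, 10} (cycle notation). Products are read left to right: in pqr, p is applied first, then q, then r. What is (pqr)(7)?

(pqr)(7) = r(q(p(7))). p(7) = 6, then q(6) = 7, then r(7) = 5, so the result is 5.

5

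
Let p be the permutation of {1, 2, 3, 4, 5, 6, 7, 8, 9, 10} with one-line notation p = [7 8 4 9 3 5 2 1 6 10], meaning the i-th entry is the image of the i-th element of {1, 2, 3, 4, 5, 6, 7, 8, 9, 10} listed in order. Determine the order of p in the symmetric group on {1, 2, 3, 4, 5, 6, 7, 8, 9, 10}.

Decomposing into disjoint cycles gives cycle lengths 5, 4, 1.
Since disjoint cycles commute, ord(p) = lcm(5, 4) = 20.

20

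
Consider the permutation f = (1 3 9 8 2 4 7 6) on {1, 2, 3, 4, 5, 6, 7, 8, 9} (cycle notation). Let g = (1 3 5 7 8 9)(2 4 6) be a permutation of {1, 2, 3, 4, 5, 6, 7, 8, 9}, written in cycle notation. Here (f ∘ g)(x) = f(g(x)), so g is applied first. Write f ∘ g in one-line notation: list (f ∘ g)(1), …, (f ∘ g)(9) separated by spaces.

9 7 5 1 6 4 2 8 3

For each element, apply g then f: 1 → 3 → 9; 2 → 4 → 7; 3 → 5 → 5; 4 → 6 → 1; 5 → 7 → 6; 6 → 2 → 4; 7 → 8 → 2; 8 → 9 → 8; 9 → 1 → 3.
So f ∘ g in one-line form is 9 7 5 1 6 4 2 8 3.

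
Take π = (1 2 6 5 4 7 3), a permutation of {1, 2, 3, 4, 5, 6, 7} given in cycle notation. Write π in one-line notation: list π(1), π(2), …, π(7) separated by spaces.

Reading each image from the cycles: 1↦2, 2↦6, 3↦1, 4↦7, 5↦4, 6↦5, 7↦3.
Listing these in domain order gives 2 6 1 7 4 5 3.

2 6 1 7 4 5 3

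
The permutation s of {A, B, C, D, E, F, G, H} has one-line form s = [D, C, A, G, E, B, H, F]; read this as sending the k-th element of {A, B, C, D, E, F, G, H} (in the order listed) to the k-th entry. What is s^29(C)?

Tracing C → A → … returns to C after 7 steps, so C lies in a 7-cycle (A, D, G, H, F, B, C).
Since the cycle has length 7, s^29 acts on it the same as s^1 (29 mod 7 = 1).
Advancing 1 step from C: C → A.

A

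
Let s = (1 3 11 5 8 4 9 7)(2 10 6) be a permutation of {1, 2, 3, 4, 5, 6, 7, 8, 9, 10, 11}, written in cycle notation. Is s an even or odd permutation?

odd

The cycle lengths are 8, 3.
A cycle is odd iff its length is even; s has 1 even-length cycle, so sgn(s) = (−1)^1 and s is odd.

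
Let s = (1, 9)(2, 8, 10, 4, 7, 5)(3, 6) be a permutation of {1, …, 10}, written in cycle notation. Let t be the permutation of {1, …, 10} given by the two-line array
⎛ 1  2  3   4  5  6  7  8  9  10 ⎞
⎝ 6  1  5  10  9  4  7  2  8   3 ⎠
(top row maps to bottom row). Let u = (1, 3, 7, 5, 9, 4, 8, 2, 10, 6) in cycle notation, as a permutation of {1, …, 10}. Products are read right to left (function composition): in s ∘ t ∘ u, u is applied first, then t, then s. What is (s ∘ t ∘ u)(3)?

5

Apply the permutations in order: u(3) = 7, then t(7) = 7, then s(7) = 5. So (s ∘ t ∘ u)(3) = 5.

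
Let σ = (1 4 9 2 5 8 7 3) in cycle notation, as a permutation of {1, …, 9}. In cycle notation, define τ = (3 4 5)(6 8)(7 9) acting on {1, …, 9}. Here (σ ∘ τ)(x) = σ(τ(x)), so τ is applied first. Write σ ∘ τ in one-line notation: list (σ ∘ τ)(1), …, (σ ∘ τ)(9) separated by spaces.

(σ ∘ τ)(x) = σ(τ(x)). Computing each image: σ(τ(1)) = σ(1) = 4, σ(τ(2)) = σ(2) = 5, σ(τ(3)) = σ(4) = 9, σ(τ(4)) = σ(5) = 8, σ(τ(5)) = σ(3) = 1, σ(τ(6)) = σ(8) = 7, σ(τ(7)) = σ(9) = 2, σ(τ(8)) = σ(6) = 6, σ(τ(9)) = σ(7) = 3.
Hence σ ∘ τ = [4 5 9 8 1 7 2 6 3].

4 5 9 8 1 7 2 6 3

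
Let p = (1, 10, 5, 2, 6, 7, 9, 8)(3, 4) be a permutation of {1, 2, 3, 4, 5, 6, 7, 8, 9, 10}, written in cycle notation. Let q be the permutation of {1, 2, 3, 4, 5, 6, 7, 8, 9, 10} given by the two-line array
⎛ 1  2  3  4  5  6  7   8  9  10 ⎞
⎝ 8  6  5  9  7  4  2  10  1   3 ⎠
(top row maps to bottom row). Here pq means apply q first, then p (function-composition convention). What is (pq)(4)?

First apply q: q(4) = 9, then p(9) = 8. Thus (pq)(4) = 8.

8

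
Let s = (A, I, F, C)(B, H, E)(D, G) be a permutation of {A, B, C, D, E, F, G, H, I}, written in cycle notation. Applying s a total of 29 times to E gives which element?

E lies in the 3-cycle (B, H, E).
Since the cycle has length 3, s^29 acts on it the same as s^2 (29 mod 3 = 2).
Stepping 2 places around the cycle: E → B → H.

H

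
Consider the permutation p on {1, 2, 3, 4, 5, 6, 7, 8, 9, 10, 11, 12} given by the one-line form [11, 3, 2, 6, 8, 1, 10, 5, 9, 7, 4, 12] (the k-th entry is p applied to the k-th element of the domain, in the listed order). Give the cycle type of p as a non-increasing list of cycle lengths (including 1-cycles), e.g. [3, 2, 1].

The disjoint cycles are (1 11 4 6)(2 3)(5 8)(7 10)(9)(12), with lengths 4, 2, 2, 2, 1, 1 in non-increasing order.

[4, 2, 2, 2, 1, 1]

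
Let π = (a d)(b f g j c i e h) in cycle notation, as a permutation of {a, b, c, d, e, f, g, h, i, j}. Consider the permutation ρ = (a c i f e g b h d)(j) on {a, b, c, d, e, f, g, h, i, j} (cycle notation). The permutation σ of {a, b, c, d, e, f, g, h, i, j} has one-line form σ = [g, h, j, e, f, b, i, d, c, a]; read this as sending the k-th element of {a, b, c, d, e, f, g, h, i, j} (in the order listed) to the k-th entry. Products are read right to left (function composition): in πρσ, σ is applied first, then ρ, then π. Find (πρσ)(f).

Apply the permutations in order: σ(f) = b, then ρ(b) = h, then π(h) = b. So (πρσ)(f) = b.

b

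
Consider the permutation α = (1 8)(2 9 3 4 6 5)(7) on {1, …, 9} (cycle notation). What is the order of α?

The cycle type of α is (6, 2, 1).
The order is lcm(6, 2) = 6.

6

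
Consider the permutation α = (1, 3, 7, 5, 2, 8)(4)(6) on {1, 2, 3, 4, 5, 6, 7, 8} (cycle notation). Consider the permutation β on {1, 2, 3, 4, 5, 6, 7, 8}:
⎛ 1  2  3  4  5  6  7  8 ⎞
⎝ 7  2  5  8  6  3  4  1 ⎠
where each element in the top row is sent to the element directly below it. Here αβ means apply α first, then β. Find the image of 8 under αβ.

7

α(8) = 1, then β(1) = 7; composing gives (αβ)(8) = 7.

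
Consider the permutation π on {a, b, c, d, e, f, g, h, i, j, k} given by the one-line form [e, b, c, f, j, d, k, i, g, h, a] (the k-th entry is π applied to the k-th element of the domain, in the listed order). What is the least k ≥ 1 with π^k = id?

14

Writing π as disjoint cycles, the cycle lengths are 7, 2, 1, 1.
The order of π is the least common multiple of its cycle lengths: lcm(7, 2) = 14.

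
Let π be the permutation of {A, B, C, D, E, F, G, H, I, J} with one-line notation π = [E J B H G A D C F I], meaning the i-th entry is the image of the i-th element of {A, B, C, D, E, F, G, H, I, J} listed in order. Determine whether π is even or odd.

odd

In disjoint-cycle form the cycle lengths are 10.
A cycle is odd iff its length is even; π has 1 even-length cycle, so sgn(π) = (−1)^1 and π is odd.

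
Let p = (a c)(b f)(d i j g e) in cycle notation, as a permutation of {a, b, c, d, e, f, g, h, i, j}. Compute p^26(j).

j lies in the 5-cycle (d i j g e).
Since the cycle has length 5, p^26 acts on it the same as p^1 (26 mod 5 = 1).
Stepping 1 place around the cycle: j → g.

g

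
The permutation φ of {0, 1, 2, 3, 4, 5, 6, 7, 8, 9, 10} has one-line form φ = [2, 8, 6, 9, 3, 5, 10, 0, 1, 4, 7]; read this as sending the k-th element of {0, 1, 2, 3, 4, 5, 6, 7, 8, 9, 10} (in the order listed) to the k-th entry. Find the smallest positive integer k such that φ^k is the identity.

30

Writing φ as disjoint cycles, the cycle lengths are 5, 3, 2, 1.
Since disjoint cycles commute, ord(φ) = lcm(5, 3, 2) = 30.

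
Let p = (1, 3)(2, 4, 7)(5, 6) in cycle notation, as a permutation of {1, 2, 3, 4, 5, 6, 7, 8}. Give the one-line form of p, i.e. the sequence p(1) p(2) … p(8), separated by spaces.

Reading each image from the cycles: 1→3, 2→4, 3→1, 4→7, 5→6, 6→5, 7→2, 8→8.
Listing these in domain order gives 3 4 1 7 6 5 2 8.

3 4 1 7 6 5 2 8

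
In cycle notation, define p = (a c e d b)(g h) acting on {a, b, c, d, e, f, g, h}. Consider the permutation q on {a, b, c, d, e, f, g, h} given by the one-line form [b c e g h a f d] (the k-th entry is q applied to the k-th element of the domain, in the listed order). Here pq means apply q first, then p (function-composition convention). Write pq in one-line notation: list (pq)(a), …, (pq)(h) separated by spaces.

a e d h g c f b

(pq)(x) = p(q(x)). Computing each image: p(q(a)) = p(b) = a, p(q(b)) = p(c) = e, p(q(c)) = p(e) = d, p(q(d)) = p(g) = h, p(q(e)) = p(h) = g, p(q(f)) = p(a) = c, p(q(g)) = p(f) = f, p(q(h)) = p(d) = b.
Hence pq = [a e d h g c f b].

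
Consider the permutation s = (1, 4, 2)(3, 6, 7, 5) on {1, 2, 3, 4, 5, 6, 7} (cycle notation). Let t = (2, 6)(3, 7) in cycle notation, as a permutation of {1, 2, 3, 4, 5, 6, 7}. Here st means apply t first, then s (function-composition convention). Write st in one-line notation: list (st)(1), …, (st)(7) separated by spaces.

(st)(x) = s(t(x)). Computing each image: s(t(1)) = s(1) = 4, s(t(2)) = s(6) = 7, s(t(3)) = s(7) = 5, s(t(4)) = s(4) = 2, s(t(5)) = s(5) = 3, s(t(6)) = s(2) = 1, s(t(7)) = s(3) = 6.
Hence st = [4 7 5 2 3 1 6].

4 7 5 2 3 1 6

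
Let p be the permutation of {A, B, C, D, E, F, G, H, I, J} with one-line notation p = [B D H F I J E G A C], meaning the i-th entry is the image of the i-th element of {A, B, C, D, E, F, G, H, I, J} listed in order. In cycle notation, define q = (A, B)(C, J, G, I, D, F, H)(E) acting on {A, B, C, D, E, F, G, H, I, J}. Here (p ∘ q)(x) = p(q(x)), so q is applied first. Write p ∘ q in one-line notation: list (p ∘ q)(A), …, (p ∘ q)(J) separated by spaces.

D B C J I G A H F E

For each element, apply q then p: A → B → D; B → A → B; C → J → C; D → F → J; E → E → I; F → H → G; G → I → A; H → C → H; I → D → F; J → G → E.
Collecting the images, p ∘ q = [D B C J I G A H F E].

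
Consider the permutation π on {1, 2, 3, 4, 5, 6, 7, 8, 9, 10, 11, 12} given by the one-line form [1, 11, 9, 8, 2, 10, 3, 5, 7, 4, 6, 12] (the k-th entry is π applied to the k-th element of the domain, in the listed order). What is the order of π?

21

Decomposing into disjoint cycles gives cycle lengths 7, 3, 1, 1.
The order is lcm(7, 3) = 21.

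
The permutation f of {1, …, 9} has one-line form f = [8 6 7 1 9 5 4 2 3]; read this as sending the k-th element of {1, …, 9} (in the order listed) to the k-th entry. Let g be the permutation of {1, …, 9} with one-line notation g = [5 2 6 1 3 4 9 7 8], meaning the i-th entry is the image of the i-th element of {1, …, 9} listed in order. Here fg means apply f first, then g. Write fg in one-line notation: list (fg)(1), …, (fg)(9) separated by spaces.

(fg)(x) = g(f(x)). Computing each image: g(f(1)) = g(8) = 7, g(f(2)) = g(6) = 4, g(f(3)) = g(7) = 9, g(f(4)) = g(1) = 5, g(f(5)) = g(9) = 8, g(f(6)) = g(5) = 3, g(f(7)) = g(4) = 1, g(f(8)) = g(2) = 2, g(f(9)) = g(3) = 6.
Hence fg = [7 4 9 5 8 3 1 2 6].

7 4 9 5 8 3 1 2 6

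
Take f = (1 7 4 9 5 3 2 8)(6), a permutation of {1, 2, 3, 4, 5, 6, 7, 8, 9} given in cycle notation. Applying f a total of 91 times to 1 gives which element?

9

1 lies in the 8-cycle (1 7 4 9 5 3 2 8).
Since the cycle has length 8, f^91 acts on it the same as f^3 (91 mod 8 = 3).
Stepping 3 places around the cycle: 1 → 7 → 4 → 9.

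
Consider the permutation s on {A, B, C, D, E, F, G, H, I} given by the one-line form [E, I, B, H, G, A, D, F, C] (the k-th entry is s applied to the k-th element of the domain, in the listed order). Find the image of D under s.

H

D is element number 4 of the domain, and entry number 4 of the one-line form is H, so s(D) = H.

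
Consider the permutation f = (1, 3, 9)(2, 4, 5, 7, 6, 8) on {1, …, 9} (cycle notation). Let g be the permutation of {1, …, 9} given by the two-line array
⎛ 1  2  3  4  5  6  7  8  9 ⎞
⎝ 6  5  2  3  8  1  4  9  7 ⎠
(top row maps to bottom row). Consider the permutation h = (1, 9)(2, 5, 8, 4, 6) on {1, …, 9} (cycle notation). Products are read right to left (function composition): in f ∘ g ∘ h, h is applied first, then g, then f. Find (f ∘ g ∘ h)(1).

6

Apply the permutations in order: h(1) = 9, then g(9) = 7, then f(7) = 6. So (f ∘ g ∘ h)(1) = 6.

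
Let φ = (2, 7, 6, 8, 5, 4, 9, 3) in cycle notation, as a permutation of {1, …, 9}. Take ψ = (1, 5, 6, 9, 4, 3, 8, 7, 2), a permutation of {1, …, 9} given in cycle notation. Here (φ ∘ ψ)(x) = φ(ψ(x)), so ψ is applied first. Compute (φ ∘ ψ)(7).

7

(φ ∘ ψ)(7) = φ(ψ(7)). ψ(7) = 2, then φ(2) = 7. So (φ ∘ ψ)(7) = 7.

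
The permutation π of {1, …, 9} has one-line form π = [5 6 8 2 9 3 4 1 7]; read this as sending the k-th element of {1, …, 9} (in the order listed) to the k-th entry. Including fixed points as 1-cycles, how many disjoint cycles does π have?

1

The cycle decomposition is (1 5 9 7 4 2 6 3 8), which has 1 cycle (counting 1-cycles).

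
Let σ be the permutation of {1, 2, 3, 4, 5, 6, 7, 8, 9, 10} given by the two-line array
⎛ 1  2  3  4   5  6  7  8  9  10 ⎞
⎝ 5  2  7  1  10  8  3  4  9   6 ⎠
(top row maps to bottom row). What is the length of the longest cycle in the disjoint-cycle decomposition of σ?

6

Decomposing into disjoint cycles gives (1, 5, 10, 6, 8, 4)(3, 7); the longest has length 6.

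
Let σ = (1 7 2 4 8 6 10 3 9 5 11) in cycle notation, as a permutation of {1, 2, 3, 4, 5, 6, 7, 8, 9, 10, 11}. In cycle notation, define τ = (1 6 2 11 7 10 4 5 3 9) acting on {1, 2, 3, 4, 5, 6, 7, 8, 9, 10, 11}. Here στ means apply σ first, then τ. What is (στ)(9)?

(στ)(9) = τ(σ(9)). σ(9) = 5, then τ(5) = 3. So (στ)(9) = 3.

3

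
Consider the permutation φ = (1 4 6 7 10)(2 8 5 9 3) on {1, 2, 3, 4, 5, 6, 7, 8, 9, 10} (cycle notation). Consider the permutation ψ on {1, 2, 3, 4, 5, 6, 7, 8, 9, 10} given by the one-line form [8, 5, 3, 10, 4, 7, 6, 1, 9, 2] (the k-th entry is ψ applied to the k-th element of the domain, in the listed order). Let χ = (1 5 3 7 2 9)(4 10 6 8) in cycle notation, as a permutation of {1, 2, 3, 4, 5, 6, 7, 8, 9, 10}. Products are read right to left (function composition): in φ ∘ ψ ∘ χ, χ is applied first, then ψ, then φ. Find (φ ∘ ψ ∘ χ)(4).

8

(φ ∘ ψ ∘ χ)(4) = φ(ψ(χ(4))). χ(4) = 10, then ψ(10) = 2, then φ(2) = 8, so the result is 8.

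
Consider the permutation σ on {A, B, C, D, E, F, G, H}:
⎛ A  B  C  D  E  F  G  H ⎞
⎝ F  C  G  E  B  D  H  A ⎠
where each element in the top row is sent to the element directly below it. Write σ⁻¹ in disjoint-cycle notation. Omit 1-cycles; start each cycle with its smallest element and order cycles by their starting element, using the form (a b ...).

(A H G C B E D F)

First write σ in disjoint cycles: (A F D E B C G H).
Reversing each cycle (and rotating so the smallest element leads) gives σ⁻¹ = (A H G C B E D F).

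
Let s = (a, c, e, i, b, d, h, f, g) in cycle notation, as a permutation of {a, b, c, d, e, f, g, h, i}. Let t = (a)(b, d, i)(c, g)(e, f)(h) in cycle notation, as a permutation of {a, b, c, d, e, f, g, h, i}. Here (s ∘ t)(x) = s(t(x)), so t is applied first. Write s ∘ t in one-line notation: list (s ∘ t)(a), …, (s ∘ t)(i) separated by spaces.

c h a b g i e f d

Chase each element through t then s: a → a → c; b → d → h; c → g → a; d → i → b; e → f → g; f → e → i; g → c → e; h → h → f; i → b → d.
Collecting the images, s ∘ t = [c h a b g i e f d].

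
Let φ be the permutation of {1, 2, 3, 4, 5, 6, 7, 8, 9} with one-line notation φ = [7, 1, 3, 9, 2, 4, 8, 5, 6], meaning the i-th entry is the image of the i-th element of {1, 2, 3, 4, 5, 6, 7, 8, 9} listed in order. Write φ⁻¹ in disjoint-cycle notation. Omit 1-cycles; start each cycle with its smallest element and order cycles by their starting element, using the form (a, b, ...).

The cycle decomposition of φ is (1, 7, 8, 5, 2)(4, 9, 6).
The inverse reverses every cycle; in canonical form, φ⁻¹ = (1, 2, 5, 8, 7)(4, 6, 9).

(1, 2, 5, 8, 7)(4, 6, 9)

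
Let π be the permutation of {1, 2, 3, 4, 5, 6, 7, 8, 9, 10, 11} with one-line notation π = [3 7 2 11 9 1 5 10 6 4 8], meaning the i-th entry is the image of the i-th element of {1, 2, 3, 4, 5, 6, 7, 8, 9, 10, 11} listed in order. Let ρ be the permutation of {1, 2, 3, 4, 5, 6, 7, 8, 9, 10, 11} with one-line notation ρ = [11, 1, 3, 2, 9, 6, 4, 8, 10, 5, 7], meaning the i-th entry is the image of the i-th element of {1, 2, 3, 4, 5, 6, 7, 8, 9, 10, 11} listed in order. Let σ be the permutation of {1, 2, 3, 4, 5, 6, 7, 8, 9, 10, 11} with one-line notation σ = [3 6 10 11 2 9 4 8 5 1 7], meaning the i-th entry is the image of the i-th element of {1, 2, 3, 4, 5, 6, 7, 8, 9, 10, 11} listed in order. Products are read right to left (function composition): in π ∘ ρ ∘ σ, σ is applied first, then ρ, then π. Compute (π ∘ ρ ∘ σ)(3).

9

Chase 3: σ(3) = 10; ρ(10) = 5; π(5) = 9. Hence (π ∘ ρ ∘ σ)(3) = 9.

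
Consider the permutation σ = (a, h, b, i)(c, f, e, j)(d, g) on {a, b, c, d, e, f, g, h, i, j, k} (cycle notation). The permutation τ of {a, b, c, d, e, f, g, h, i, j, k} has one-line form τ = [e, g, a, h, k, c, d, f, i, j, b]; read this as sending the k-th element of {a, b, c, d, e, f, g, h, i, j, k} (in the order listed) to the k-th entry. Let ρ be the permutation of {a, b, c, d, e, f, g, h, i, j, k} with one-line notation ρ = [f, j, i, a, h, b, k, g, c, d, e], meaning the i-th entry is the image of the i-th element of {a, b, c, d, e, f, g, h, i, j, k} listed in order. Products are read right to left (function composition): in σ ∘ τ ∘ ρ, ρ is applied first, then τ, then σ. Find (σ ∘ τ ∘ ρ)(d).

j

Chase d: ρ(d) = a; τ(a) = e; σ(e) = j. Hence (σ ∘ τ ∘ ρ)(d) = j.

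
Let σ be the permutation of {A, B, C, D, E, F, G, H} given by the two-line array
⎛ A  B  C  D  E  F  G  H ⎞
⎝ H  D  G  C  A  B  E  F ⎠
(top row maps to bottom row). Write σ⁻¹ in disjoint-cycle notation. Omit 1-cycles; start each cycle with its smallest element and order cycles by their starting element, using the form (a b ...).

(A E G C D B F H)

The cycle decomposition of σ is (A H F B D C G E).
Reversing each cycle (and rotating so the smallest element leads) gives σ⁻¹ = (A E G C D B F H).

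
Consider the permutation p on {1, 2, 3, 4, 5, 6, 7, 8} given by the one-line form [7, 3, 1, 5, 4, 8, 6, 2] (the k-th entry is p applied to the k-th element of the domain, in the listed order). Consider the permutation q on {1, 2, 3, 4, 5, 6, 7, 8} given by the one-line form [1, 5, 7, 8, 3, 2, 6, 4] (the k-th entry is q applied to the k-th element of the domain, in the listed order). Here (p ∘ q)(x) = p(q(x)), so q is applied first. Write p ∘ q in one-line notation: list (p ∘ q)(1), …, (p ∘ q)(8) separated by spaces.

7 4 6 2 1 3 8 5

(p ∘ q)(x) = p(q(x)). Computing each image: p(q(1)) = p(1) = 7, p(q(2)) = p(5) = 4, p(q(3)) = p(7) = 6, p(q(4)) = p(8) = 2, p(q(5)) = p(3) = 1, p(q(6)) = p(2) = 3, p(q(7)) = p(6) = 8, p(q(8)) = p(4) = 5.
Hence p ∘ q = [7 4 6 2 1 3 8 5].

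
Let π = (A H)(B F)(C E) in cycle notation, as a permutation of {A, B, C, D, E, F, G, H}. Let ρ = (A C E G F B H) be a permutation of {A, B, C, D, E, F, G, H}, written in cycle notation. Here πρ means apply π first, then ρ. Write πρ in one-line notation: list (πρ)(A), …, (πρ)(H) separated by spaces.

A B G D E H F C

Chase each element through π then ρ: A → H → A; B → F → B; C → E → G; D → D → D; E → C → E; F → B → H; G → G → F; H → A → C.
So πρ in one-line form is A B G D E H F C.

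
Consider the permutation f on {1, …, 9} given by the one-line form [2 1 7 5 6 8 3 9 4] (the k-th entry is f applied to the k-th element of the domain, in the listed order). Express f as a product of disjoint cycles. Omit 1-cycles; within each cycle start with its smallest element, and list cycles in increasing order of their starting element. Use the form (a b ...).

(1 2)(3 7)(4 5 6 8 9)

Start at 1 and follow images: 1 → 2 → 1, giving the cycle (1 2).
Repeating from the next unused element and collecting all non-trivial cycles gives (1 2)(3 7)(4 5 6 8 9).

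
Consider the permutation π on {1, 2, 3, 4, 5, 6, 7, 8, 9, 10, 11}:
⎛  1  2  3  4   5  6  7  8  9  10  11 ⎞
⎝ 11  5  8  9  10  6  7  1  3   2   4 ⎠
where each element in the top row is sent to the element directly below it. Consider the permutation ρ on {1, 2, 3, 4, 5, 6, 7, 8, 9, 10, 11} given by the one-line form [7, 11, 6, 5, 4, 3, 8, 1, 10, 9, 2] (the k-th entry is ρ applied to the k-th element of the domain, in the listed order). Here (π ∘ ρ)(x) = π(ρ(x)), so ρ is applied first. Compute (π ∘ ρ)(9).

2

(π ∘ ρ)(9) = π(ρ(9)). ρ(9) = 10, then π(10) = 2. So (π ∘ ρ)(9) = 2.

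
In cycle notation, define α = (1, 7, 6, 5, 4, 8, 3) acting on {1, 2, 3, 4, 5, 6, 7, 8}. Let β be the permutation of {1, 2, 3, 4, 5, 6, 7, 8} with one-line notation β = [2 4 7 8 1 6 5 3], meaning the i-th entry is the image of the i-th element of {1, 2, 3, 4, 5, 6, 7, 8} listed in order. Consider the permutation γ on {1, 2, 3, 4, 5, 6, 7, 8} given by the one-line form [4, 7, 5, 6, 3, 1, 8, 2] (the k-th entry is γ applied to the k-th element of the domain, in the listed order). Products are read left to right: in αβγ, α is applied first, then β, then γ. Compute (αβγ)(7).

Apply the permutations in order: α(7) = 6, then β(6) = 6, then γ(6) = 1. So (αβγ)(7) = 1.

1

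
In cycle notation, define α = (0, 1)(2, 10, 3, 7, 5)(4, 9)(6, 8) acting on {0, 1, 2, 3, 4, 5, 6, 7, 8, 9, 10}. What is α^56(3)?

3 lies in the 5-cycle (2, 10, 3, 7, 5).
On a 5-cycle, α^5 is the identity, so α^56 = α^1 there (56 ≡ 1 mod 5).
Stepping 1 place around the cycle: 3 → 7.

7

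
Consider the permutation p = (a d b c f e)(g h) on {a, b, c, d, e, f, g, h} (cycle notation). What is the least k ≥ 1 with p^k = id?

The disjoint cycles have lengths 6, 2.
The order is lcm(6, 2) = 6.

6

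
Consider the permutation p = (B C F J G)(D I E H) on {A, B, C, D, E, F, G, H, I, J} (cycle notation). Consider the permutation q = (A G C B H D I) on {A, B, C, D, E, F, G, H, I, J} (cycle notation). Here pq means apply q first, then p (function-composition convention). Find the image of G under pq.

q(G) = C, then p(C) = F; composing gives (pq)(G) = F.

F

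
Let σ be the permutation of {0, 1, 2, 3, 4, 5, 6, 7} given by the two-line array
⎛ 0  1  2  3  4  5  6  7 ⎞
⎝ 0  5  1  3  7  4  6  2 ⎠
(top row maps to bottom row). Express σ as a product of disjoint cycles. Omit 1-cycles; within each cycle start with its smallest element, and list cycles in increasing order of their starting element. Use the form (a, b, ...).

From 1: 1 → 5 → 4 → 7 → 2 → 1, closing the cycle (1, 5, 4, 7, 2).
Repeating from the next unused element and collecting all non-trivial cycles gives (1, 5, 4, 7, 2).

(1, 5, 4, 7, 2)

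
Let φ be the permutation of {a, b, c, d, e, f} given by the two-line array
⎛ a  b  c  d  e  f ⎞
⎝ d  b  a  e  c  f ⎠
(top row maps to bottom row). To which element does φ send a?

The entry below a in the array is d, so φ(a) = d.

d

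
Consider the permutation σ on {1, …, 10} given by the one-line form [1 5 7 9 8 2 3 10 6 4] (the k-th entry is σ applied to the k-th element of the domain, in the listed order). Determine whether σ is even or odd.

In disjoint-cycle form the cycle lengths are 7, 2, 1.
A cycle of length ℓ contributes ℓ−1 transpositions, so σ is a product of 6 + 1 = 7 transpositions — odd.

odd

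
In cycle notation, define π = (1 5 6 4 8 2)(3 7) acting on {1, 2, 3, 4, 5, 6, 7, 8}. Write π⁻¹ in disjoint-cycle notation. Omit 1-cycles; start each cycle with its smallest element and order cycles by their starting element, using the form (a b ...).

(1 2 8 4 6 5)(3 7)

If π sends a → b within a cycle, π⁻¹ sends b → a; equivalently, reverse each cycle.
Reversing each cycle of π and rotating so the smallest element leads gives (1 2 8 4 6 5)(3 7).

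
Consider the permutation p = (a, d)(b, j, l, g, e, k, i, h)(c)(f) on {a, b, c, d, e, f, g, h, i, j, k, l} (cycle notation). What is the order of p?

8

The disjoint cycles have lengths 8, 2, 1, 1.
The order is lcm(8, 2) = 8.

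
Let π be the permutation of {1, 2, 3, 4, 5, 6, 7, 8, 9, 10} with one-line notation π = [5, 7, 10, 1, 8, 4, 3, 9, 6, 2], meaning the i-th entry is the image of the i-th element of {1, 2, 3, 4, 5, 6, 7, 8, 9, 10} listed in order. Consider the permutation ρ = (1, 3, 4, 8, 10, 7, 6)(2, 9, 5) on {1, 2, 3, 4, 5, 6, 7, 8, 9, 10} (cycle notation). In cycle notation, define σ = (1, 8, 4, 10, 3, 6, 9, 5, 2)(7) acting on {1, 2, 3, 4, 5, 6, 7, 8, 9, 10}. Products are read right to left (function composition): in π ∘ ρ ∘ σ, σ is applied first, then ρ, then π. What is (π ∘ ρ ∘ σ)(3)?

Apply the permutations in order: σ(3) = 6, then ρ(6) = 1, then π(1) = 5. So (π ∘ ρ ∘ σ)(3) = 5.

5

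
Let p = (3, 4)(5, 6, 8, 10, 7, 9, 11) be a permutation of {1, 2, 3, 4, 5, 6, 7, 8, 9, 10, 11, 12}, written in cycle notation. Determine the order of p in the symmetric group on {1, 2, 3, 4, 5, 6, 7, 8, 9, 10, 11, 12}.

The cycle type of p is (7, 2, 1, 1, 1).
The order of p is the least common multiple of its cycle lengths: lcm(7, 2) = 14.

14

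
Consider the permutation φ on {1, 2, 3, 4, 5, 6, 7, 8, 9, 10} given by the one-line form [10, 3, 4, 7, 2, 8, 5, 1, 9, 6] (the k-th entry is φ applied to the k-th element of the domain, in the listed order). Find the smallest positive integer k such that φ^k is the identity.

20

Decomposing into disjoint cycles gives cycle lengths 5, 4, 1.
Since disjoint cycles commute, ord(φ) = lcm(5, 4) = 20.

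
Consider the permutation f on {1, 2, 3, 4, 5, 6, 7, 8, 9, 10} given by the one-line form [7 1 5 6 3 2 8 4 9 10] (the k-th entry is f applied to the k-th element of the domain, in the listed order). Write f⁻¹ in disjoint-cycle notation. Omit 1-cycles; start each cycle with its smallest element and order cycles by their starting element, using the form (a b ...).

(1 2 6 4 8 7)(3 5)

First write f in disjoint cycles: (1 7 8 4 6 2)(3 5).
Reversing each cycle (and rotating so the smallest element leads) gives f⁻¹ = (1 2 6 4 8 7)(3 5).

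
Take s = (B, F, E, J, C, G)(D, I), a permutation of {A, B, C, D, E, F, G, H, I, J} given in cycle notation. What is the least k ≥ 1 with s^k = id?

The disjoint cycles have lengths 6, 2, 1, 1.
The order is lcm(6, 2) = 6.

6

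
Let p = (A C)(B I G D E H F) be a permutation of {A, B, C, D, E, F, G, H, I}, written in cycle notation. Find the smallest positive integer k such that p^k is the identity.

14

The disjoint cycles have lengths 7, 2.
The order is lcm(7, 2) = 14.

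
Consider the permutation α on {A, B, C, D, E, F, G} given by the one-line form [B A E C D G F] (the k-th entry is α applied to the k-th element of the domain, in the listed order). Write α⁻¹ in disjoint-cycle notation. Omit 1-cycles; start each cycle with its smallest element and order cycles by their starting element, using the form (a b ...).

The cycle decomposition of α is (A B)(C E D)(F G).
The inverse reverses every cycle; in canonical form, α⁻¹ = (A B)(C D E)(F G).

(A B)(C D E)(F G)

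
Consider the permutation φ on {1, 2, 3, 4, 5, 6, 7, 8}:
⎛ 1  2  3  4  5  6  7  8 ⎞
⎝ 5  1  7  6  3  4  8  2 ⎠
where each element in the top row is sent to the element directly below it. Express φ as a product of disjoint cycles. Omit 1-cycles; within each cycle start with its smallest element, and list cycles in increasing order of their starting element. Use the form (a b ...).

(1 5 3 7 8 2)(4 6)

From 1: 1 → 5 → 3 → 7 → 8 → 2 → 1, closing the cycle (1 5 3 7 8 2).
Repeating from the next unused element and collecting all non-trivial cycles gives (1 5 3 7 8 2)(4 6).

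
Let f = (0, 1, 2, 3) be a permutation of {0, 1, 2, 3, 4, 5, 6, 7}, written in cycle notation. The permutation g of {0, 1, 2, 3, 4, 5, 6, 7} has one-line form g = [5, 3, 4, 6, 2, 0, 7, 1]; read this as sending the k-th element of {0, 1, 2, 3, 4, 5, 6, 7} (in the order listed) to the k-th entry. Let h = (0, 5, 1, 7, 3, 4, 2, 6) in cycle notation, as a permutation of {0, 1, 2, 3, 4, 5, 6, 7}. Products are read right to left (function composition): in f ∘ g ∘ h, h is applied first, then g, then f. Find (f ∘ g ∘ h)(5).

Chase 5: h(5) = 1; g(1) = 3; f(3) = 0. Hence (f ∘ g ∘ h)(5) = 0.

0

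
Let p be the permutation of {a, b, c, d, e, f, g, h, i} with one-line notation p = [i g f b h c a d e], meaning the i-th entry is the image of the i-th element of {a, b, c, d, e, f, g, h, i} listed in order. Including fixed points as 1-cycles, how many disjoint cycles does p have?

2

The cycle decomposition is (a i e h d b g)(c f), which has 2 cycles (counting 1-cycles).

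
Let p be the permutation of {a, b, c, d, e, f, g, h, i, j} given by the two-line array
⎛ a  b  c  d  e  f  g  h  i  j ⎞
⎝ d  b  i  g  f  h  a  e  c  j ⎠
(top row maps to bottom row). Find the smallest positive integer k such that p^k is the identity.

The disjoint-cycle form of p has cycle lengths 3, 3, 2, 1, 1.
The order of p is the least common multiple of its cycle lengths: lcm(3, 3, 2) = 6.

6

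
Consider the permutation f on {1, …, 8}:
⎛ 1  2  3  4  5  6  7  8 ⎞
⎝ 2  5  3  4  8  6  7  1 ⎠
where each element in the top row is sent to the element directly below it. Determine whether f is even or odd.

odd

In disjoint-cycle form the cycle lengths are 4, 1, 1, 1, 1.
A cycle is odd iff its length is even; f has 1 even-length cycle, so sgn(f) = (−1)^1 and f is odd.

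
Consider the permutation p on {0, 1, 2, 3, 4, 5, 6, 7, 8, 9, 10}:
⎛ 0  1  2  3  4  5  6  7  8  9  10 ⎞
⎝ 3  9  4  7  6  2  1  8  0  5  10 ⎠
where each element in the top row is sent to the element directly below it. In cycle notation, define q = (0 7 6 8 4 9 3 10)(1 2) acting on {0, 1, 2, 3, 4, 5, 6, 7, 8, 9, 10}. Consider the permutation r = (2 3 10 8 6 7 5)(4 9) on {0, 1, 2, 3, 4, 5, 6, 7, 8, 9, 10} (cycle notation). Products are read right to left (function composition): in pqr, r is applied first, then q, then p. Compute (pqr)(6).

1

(pqr)(6) = p(q(r(6))). r(6) = 7, then q(7) = 6, then p(6) = 1, so the result is 1.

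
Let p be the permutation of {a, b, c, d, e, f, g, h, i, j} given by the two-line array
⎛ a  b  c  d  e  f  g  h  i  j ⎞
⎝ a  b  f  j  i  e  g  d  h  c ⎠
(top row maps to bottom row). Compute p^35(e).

Tracing e → i → … returns to e after 7 steps, so e lies in a 7-cycle (c, f, e, i, h, d, j).
Powers repeat with period 7 on this cycle, and 35 mod 7 = 0, so p^35(e) = p^0(e).
So p^35(e) = e.

e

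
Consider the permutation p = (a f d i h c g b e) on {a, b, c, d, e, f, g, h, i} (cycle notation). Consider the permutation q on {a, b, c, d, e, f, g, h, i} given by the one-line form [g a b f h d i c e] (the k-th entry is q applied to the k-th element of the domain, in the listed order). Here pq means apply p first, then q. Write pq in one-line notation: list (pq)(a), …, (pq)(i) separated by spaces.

(pq)(x) = q(p(x)). Computing each image: q(p(a)) = q(f) = d, q(p(b)) = q(e) = h, q(p(c)) = q(g) = i, q(p(d)) = q(i) = e, q(p(e)) = q(a) = g, q(p(f)) = q(d) = f, q(p(g)) = q(b) = a, q(p(h)) = q(c) = b, q(p(i)) = q(h) = c.
Hence pq = [d h i e g f a b c].

d h i e g f a b c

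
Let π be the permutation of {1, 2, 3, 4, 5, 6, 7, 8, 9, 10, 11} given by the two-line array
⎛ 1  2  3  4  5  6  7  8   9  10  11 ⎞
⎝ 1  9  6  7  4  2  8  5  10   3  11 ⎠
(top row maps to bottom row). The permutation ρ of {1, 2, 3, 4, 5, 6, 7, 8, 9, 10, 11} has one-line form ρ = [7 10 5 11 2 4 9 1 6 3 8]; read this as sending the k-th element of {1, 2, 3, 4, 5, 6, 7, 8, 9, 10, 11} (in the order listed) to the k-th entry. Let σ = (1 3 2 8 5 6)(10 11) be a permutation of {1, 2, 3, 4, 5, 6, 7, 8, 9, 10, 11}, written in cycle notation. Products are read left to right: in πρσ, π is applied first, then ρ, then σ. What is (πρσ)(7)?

Apply the permutations in order: π(7) = 8, then ρ(8) = 1, then σ(1) = 3. So (πρσ)(7) = 3.

3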